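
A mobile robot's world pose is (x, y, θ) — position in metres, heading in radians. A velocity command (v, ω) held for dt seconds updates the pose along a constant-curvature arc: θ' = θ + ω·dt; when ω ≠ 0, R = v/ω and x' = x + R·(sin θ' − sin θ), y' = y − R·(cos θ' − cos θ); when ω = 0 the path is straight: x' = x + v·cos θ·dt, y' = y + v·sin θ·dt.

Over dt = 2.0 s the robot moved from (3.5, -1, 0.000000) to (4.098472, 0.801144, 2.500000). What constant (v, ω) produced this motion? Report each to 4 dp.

v = 1.2500, ω = 1.2500

Δθ = 2.500000 − 0.000000 = 2.500000
ω = Δθ/dt = 2.500000/2.0 = 1.2500
R = −Δy/(cos θ' − cos θ) = 1.0000
v = R·ω = 1.0000·1.2500 = 1.2500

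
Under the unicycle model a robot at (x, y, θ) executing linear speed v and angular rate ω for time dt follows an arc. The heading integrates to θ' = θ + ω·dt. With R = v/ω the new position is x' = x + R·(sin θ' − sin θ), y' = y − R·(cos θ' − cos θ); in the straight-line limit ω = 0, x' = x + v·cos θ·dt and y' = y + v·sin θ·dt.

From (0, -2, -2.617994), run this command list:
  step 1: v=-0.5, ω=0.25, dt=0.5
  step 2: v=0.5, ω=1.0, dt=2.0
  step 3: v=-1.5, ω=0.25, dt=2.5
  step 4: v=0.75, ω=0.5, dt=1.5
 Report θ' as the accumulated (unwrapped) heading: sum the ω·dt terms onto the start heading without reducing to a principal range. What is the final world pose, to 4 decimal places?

(-2.3952, -1.5049, 0.8820)

step 1: θ'=-2.4930 (R=-2.0000) → pose (0.2081, -1.8618, -2.4930)
step 2: θ'=-0.4930 (R=0.5000) → pose (0.2735, -2.7007, -0.4930)
step 3: θ'=0.1320 (R=-6.0000) → pose (-3.3558, -2.0385, 0.1320)
step 4: θ'=0.8820 (R=1.5000) → pose (-2.3952, -1.5049, 0.8820)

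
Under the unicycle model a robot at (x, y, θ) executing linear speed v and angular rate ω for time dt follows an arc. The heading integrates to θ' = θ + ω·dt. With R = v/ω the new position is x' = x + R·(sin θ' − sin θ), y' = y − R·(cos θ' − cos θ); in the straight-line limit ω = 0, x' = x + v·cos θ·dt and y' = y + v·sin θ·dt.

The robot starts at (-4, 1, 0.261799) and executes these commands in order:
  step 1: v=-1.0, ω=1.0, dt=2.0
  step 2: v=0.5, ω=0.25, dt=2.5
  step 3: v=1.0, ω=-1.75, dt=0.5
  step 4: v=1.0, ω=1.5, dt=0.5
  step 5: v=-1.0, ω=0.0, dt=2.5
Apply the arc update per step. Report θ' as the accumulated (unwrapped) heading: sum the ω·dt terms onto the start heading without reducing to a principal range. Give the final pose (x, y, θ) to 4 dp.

step 1: θ'=2.2618 (R=-1.0000) → pose (-4.5118, -0.6032, 2.2618)
step 2: θ'=2.8868 (R=2.0000) → pose (-5.5489, 0.0576, 2.8868)
step 3: θ'=2.0118 (R=-0.5714) → pose (-5.9216, 0.3666, 2.0118)
step 4: θ'=2.7618 (R=0.6667) → pose (-6.2774, 0.7012, 2.7618)
step 5: θ'=2.7618 (straight) → pose (-3.9555, -0.2256, 2.7618)

(-3.9555, -0.2256, 2.7618)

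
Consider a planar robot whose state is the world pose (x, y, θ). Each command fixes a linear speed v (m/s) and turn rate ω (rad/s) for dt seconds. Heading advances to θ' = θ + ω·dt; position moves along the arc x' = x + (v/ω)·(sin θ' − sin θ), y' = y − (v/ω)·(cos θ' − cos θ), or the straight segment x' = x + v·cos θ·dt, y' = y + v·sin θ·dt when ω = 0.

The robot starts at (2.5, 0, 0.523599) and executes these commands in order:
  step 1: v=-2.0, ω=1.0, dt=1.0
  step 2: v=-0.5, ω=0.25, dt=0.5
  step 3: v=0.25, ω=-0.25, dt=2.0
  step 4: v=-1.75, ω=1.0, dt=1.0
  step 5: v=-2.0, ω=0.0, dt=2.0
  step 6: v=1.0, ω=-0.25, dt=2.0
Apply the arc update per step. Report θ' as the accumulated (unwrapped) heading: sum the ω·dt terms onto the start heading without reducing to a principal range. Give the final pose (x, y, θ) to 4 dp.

(3.2688, -4.5497, 1.6486)

step 1: θ'=1.5236 (R=-2.0000) → pose (1.5022, -1.6377, 1.5236)
step 2: θ'=1.6486 (R=-2.0000) → pose (1.5061, -1.8875, 1.6486)
step 3: θ'=1.1486 (R=-1.0000) → pose (1.5908, -1.4000, 1.1486)
step 4: θ'=2.1486 (R=-1.7500) → pose (1.7213, -3.0729, 2.1486)
step 5: θ'=2.1486 (straight) → pose (3.9060, -6.4236, 2.1486)
step 6: θ'=1.6486 (R=-4.0000) → pose (3.2688, -4.5497, 1.6486)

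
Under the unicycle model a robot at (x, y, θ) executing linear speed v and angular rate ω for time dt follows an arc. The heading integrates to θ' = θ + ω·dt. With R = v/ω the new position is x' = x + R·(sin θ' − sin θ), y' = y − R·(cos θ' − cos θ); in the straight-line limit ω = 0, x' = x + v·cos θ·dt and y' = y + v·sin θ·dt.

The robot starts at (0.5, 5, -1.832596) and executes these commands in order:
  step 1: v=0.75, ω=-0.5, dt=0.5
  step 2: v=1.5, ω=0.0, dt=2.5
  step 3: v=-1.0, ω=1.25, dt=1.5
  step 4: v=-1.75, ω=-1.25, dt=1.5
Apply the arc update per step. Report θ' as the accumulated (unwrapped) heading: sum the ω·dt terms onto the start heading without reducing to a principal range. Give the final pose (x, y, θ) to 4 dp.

(-2.9423, 4.6143, -2.0826)

step 1: θ'=-2.0826 (R=-1.5000) → pose (0.3589, 4.6536, -2.0826)
step 2: θ'=-2.0826 (straight) → pose (-1.4776, 1.3841, -2.0826)
step 3: θ'=-0.2076 (R=-0.8000) → pose (-2.0102, 2.5587, -0.2076)
step 4: θ'=-2.0826 (R=1.4000) → pose (-2.9423, 4.6143, -2.0826)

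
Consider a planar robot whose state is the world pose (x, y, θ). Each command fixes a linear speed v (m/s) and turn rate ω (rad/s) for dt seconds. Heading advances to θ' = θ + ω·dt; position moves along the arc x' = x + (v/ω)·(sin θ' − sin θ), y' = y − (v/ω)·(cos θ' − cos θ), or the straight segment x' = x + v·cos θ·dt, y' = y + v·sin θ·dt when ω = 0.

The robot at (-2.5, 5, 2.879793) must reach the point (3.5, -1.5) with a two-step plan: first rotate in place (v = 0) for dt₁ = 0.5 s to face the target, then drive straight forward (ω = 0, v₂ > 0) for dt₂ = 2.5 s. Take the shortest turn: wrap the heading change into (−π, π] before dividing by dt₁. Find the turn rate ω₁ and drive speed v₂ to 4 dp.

heading to target = atan2(-1.5−5, 3.5−-2.5) = -0.8254
Δθ = wrap(-0.8254 − 2.8798) = 2.5780; ω₁ = Δθ/dt₁ = 5.1560
distance = √((3.5−-2.5)² + (-1.5−5)²) = 8.8459; v₂ = distance/dt₂ = 3.5384

ω₁ = 5.1560, v₂ = 3.5384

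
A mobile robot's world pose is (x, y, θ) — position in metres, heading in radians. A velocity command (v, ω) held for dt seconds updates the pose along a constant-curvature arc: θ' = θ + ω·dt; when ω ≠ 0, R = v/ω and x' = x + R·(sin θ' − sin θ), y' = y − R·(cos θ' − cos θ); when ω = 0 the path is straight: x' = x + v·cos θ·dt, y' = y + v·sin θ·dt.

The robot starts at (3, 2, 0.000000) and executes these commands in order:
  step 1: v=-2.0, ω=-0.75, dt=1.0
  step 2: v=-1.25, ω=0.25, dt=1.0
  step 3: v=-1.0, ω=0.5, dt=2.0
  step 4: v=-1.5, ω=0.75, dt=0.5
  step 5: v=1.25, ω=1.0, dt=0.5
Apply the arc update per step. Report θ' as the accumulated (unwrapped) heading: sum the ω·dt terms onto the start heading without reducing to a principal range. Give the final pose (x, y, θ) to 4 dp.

(-2.0560, 3.5299, 1.3750)

step 1: θ'=-0.7500 (R=2.6667) → pose (1.1823, 2.7155, -0.7500)
step 2: θ'=-0.5000 (R=-5.0000) → pose (0.1712, 3.4450, -0.5000)
step 3: θ'=0.5000 (R=-2.0000) → pose (-1.7465, 3.4450, 0.5000)
step 4: θ'=0.8750 (R=-2.0000) → pose (-2.3227, 2.9718, 0.8750)
step 5: θ'=1.3750 (R=1.2500) → pose (-2.0560, 3.5299, 1.3750)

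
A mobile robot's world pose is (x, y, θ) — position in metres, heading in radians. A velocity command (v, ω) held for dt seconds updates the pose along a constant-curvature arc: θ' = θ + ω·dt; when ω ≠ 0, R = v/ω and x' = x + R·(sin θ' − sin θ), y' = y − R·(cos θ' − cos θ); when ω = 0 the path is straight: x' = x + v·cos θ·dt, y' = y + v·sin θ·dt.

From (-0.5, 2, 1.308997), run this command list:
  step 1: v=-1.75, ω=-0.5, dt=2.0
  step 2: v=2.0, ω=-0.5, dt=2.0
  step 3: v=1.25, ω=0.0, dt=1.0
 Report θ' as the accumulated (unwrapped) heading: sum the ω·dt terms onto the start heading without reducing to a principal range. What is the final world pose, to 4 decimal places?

step 1: θ'=0.3090 (R=3.5000) → pose (-2.8164, -0.4284, 0.3090)
step 2: θ'=-0.6910 (R=-4.0000) → pose (0.9493, -1.1565, -0.6910)
step 3: θ'=-0.6910 (straight) → pose (1.9125, -1.9531, -0.6910)

(1.9125, -1.9531, -0.6910)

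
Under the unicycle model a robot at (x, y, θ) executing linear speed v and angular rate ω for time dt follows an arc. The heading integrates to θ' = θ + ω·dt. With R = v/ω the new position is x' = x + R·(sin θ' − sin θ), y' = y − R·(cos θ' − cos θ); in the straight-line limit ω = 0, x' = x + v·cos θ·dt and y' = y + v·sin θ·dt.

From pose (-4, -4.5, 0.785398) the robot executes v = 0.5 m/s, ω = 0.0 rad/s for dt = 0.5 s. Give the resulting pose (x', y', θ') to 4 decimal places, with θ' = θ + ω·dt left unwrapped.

(-3.8232, -4.3232, 0.7854)

θ' = 0.7854 + 0.0·0.5 = 0.7854
ω = 0 → straight: x' = -4 + 0.5·cos(0.7854)·0.5 = -3.8232
y' = -4.5 + 0.5·sin(0.7854)·0.5 = -4.3232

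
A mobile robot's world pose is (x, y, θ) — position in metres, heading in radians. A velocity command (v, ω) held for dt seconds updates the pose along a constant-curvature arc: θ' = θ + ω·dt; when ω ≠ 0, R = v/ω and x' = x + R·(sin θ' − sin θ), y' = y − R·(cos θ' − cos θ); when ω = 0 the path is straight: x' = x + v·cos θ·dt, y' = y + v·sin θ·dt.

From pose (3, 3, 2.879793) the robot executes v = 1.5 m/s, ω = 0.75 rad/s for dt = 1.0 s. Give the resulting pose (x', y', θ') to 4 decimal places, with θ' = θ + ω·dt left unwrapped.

θ' = 2.8798 + 0.75·1.0 = 3.6298
R = v/ω = 1.5/0.75 = 2.0000
x' = 3 + 2.0000·(sin 3.6298 − sin 2.8798) = 1.5443
y' = 3 − 2.0000·(cos 3.6298 − cos 2.8798) = 2.8345

(1.5443, 2.8345, 3.6298)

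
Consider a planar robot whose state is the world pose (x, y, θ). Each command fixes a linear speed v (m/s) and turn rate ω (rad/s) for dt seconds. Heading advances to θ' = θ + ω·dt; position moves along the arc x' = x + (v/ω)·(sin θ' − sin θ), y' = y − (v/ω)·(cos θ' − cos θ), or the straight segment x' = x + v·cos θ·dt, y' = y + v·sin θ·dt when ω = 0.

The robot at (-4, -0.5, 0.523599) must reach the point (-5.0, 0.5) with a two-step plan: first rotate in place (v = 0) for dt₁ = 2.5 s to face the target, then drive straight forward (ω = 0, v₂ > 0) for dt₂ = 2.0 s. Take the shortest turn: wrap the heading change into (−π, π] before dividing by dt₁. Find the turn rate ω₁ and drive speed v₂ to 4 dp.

heading to target = atan2(0.5−-0.5, -5−-4) = 2.3562
Δθ = wrap(2.3562 − 0.5236) = 1.8326; ω₁ = Δθ/dt₁ = 0.7330
distance = √((-5−-4)² + (0.5−-0.5)²) = 1.4142; v₂ = distance/dt₂ = 0.7071

ω₁ = 0.7330, v₂ = 0.7071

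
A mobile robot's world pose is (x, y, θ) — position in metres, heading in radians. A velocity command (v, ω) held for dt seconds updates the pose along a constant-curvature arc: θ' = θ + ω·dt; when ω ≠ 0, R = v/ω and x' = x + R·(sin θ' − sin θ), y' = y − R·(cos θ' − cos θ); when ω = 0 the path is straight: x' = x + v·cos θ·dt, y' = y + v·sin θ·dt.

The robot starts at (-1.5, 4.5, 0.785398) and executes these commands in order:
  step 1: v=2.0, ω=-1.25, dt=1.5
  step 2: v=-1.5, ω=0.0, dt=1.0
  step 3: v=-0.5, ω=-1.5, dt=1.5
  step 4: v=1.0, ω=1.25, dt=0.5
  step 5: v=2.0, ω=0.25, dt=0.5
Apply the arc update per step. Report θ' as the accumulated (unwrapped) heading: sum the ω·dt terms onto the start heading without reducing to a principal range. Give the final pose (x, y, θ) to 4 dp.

step 1: θ'=-1.0896 (R=-1.6000) → pose (1.0497, 4.1092, -1.0896)
step 2: θ'=-1.0896 (straight) → pose (0.3554, 5.4388, -1.0896)
step 3: θ'=-3.3396 (R=0.3333) → pose (0.7165, 5.9199, -3.3396)
step 4: θ'=-2.7146 (R=0.8000) → pose (0.2278, 5.8637, -2.7146)
step 5: θ'=-2.5896 (R=8.0000) → pose (-0.6542, 5.3939, -2.5896)

(-0.6542, 5.3939, -2.5896)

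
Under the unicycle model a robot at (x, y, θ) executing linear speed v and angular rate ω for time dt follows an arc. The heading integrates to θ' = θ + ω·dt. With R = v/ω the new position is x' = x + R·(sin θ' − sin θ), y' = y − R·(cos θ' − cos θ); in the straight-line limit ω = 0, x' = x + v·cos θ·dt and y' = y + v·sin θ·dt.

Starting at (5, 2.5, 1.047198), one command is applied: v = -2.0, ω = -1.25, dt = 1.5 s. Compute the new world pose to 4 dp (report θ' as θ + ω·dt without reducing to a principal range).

(2.4360, 2.2176, -0.8278)

θ' = 1.0472 + -1.25·1.5 = -0.8278
R = v/ω = -2.0/-1.25 = 1.6000
x' = 5 + 1.6000·(sin -0.8278 − sin 1.0472) = 2.4360
y' = 2.5 − 1.6000·(cos -0.8278 − cos 1.0472) = 2.2176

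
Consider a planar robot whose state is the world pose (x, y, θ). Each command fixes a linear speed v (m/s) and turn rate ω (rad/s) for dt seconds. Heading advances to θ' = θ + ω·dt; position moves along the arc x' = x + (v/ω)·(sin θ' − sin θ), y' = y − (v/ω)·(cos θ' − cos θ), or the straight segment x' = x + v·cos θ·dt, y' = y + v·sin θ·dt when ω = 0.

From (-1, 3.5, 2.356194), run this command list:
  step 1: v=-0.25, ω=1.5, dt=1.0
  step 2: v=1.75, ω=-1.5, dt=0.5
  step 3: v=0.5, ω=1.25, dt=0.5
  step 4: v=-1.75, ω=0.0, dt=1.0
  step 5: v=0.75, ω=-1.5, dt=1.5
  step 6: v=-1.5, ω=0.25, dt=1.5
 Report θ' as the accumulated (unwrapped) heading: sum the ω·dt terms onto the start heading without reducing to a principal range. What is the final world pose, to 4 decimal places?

step 1: θ'=3.8562 (R=-0.1667) → pose (-0.7729, 3.4920, 3.8562)
step 2: θ'=3.1062 (R=-1.1667) → pose (-1.5788, 3.2073, 3.1062)
step 3: θ'=3.7312 (R=0.4000) → pose (-1.8153, 3.1400, 3.7312)
step 4: θ'=3.7312 (straight) → pose (-0.3608, 4.1130, 3.7312)
step 5: θ'=1.4812 (R=-0.5000) → pose (-1.1368, 4.5734, 1.4812)
step 6: θ'=1.8562 (R=-6.0000) → pose (-0.9182, 2.3472, 1.8562)

(-0.9182, 2.3472, 1.8562)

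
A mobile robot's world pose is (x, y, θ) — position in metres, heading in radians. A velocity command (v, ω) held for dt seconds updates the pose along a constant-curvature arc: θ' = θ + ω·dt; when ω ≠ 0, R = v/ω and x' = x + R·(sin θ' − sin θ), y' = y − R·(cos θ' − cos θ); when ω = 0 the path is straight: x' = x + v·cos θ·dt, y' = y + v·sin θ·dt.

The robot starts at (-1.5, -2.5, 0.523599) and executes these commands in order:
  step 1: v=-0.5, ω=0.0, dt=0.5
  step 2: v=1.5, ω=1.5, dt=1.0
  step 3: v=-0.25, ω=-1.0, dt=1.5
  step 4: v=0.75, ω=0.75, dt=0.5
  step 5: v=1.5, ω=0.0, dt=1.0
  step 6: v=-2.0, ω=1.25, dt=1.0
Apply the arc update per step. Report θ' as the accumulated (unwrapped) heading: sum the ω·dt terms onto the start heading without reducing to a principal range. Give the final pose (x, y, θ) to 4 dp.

step 1: θ'=0.5236 (straight) → pose (-1.7165, -2.6250, 0.5236)
step 2: θ'=2.0236 (R=1.0000) → pose (-1.3173, -1.3215, 2.0236)
step 3: θ'=0.5236 (R=0.2500) → pose (-1.4171, -1.6474, 0.5236)
step 4: θ'=0.8986 (R=1.0000) → pose (-1.1346, -1.4040, 0.8986)
step 5: θ'=0.8986 (straight) → pose (-0.2006, -0.2304, 0.8986)
step 6: θ'=2.1486 (R=-1.6000) → pose (-0.2889, -2.1006, 2.1486)

(-0.2889, -2.1006, 2.1486)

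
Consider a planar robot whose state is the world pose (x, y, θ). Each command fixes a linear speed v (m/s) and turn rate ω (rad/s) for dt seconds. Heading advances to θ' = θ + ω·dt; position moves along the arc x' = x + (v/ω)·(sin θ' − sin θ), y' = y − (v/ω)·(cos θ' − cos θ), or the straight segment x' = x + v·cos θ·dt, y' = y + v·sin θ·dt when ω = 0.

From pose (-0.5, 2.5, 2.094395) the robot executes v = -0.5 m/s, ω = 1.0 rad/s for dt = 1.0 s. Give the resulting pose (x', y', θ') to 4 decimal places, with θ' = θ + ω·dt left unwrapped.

θ' = 2.0944 + 1.0·1.0 = 3.0944
R = v/ω = -0.5/1.0 = -0.5000
x' = -0.5 + -0.5000·(sin 3.0944 − sin 2.0944) = -0.0906
y' = 2.5 − -0.5000·(cos 3.0944 − cos 2.0944) = 2.2506

(-0.0906, 2.2506, 3.0944)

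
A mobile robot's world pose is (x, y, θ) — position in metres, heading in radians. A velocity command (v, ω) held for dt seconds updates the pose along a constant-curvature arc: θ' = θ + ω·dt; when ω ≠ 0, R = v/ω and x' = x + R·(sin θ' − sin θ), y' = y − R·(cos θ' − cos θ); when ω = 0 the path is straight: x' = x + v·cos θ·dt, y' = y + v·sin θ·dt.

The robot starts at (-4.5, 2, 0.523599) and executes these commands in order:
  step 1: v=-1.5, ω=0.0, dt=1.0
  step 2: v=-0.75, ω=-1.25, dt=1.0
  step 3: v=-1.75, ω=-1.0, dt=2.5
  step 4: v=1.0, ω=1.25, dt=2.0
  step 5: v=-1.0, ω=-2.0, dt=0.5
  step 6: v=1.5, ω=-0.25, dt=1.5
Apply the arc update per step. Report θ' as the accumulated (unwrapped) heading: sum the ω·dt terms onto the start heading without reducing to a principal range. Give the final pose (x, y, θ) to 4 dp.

step 1: θ'=0.5236 (straight) → pose (-5.7990, 1.2500, 0.5236)
step 2: θ'=-0.7264 (R=0.6000) → pose (-6.4975, 1.3211, -0.7264)
step 3: θ'=-3.2264 (R=1.7500) → pose (-5.1870, 4.3730, -3.2264)
step 4: θ'=-0.7264 (R=0.8000) → pose (-5.7861, 2.9778, -0.7264)
step 5: θ'=-1.7264 (R=0.5000) → pose (-5.9480, 3.4291, -1.7264)
step 6: θ'=-2.1014 (R=-6.0000) → pose (-6.7005, 1.3227, -2.1014)

(-6.7005, 1.3227, -2.1014)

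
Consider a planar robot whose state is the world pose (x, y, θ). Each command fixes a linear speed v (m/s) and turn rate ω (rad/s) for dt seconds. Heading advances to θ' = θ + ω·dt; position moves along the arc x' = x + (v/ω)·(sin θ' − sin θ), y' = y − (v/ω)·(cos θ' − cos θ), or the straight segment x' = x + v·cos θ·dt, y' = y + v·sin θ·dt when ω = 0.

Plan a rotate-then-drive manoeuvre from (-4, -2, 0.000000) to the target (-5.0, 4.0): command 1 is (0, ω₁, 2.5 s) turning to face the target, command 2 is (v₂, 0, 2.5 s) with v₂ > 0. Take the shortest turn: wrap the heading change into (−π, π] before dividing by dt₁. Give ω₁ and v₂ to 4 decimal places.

heading to target = atan2(4−-2, -5−-4) = 1.7359
Δθ = wrap(1.7359 − 0.0000) = 1.7359; ω₁ = Δθ/dt₁ = 0.6944
distance = √((-5−-4)² + (4−-2)²) = 6.0828; v₂ = distance/dt₂ = 2.4331

ω₁ = 0.6944, v₂ = 2.4331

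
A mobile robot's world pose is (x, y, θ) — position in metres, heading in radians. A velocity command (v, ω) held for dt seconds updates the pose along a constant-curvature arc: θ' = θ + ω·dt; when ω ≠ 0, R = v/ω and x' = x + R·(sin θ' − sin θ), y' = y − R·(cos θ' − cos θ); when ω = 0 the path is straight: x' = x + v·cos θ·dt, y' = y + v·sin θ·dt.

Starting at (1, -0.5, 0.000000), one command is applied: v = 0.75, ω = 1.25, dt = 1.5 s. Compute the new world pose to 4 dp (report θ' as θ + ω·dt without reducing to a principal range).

(1.5725, 0.2797, 1.8750)

θ' = 0.0000 + 1.25·1.5 = 1.8750
R = v/ω = 0.75/1.25 = 0.6000
x' = 1 + 0.6000·(sin 1.8750 − sin 0.0000) = 1.5725
y' = -0.5 − 0.6000·(cos 1.8750 − cos 0.0000) = 0.2797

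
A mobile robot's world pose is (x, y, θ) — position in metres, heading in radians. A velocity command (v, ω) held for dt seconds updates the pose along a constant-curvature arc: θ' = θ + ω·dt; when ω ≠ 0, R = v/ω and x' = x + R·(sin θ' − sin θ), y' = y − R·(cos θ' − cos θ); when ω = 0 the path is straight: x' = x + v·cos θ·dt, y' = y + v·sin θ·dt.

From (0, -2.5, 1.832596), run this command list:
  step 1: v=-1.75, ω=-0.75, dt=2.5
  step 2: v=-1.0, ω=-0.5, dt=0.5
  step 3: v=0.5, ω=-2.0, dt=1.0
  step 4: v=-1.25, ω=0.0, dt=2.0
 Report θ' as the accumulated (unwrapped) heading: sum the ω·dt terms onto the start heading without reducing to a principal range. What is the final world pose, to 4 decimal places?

(-1.0774, -3.8797, -2.2924)

step 1: θ'=-0.0424 (R=2.3333) → pose (-2.3527, -5.4351, -0.0424)
step 2: θ'=-0.2924 (R=2.0000) → pose (-2.8445, -5.3521, -0.2924)
step 3: θ'=-2.2924 (R=-0.2500) → pose (-2.7288, -5.7566, -2.2924)
step 4: θ'=-2.2924 (straight) → pose (-1.0774, -3.8797, -2.2924)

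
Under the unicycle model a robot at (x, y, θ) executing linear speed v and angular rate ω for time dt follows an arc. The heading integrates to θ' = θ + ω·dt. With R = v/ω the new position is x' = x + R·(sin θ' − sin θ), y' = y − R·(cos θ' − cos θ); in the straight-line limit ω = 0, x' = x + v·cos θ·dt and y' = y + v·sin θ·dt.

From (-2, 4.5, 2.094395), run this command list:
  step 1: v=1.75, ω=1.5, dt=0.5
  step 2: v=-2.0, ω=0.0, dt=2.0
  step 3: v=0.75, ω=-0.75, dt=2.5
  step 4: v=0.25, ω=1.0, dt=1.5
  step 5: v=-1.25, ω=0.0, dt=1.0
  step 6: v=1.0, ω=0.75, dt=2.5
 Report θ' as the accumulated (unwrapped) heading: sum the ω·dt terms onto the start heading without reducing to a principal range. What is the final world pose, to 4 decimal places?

step 1: θ'=2.8444 (R=1.1667) → pose (-2.6687, 5.0322, 2.8444)
step 2: θ'=2.8444 (straight) → pose (1.1559, 3.8608, 2.8444)
step 3: θ'=0.9694 (R=-1.0000) → pose (0.6242, 5.3828, 0.9694)
step 4: θ'=2.4694 (R=0.2500) → pose (0.5738, 5.7198, 2.4694)
step 5: θ'=2.4694 (straight) → pose (1.5518, 4.9415, 2.4694)
step 6: θ'=4.3444 (R=1.3333) → pose (-0.5225, 4.3778, 4.3444)

(-0.5225, 4.3778, 4.3444)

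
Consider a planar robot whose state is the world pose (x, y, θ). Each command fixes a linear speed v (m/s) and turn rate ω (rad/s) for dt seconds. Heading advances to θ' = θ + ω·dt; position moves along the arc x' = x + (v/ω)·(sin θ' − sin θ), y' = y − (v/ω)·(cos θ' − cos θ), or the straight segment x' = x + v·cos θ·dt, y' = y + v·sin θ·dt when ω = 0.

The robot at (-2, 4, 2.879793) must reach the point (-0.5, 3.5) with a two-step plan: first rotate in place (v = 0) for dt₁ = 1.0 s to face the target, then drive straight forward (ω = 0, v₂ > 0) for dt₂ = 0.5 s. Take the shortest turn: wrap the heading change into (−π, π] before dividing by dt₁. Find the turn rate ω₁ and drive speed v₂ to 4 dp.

ω₁ = 3.0816, v₂ = 3.1623

heading to target = atan2(3.5−4, -0.5−-2) = -0.3218
Δθ = wrap(-0.3218 − 2.8798) = 3.0816; ω₁ = Δθ/dt₁ = 3.0816
distance = √((-0.5−-2)² + (3.5−4)²) = 1.5811; v₂ = distance/dt₂ = 3.1623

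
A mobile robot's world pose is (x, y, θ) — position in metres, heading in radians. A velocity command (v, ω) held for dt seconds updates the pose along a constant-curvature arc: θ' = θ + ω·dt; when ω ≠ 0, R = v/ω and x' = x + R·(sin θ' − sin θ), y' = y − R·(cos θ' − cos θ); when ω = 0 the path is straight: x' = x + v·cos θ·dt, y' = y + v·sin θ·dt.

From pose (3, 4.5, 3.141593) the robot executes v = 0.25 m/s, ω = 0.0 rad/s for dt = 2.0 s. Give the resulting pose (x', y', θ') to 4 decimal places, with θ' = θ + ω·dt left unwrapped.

θ' = 3.1416 + 0.0·2.0 = 3.1416
ω = 0 → straight: x' = 3 + 0.25·cos(3.1416)·2.0 = 2.5000
y' = 4.5 + 0.25·sin(3.1416)·2.0 = 4.5000

(2.5000, 4.5000, 3.1416)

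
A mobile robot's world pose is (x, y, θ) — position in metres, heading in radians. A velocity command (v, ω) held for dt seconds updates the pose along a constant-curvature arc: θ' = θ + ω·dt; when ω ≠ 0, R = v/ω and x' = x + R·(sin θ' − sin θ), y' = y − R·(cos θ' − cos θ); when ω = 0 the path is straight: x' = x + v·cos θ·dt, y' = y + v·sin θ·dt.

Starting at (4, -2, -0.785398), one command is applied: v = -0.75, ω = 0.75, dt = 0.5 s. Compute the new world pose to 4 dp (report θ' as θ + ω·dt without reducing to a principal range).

θ' = -0.7854 + 0.75·0.5 = -0.4104
R = v/ω = -0.75/0.75 = -1.0000
x' = 4 + -1.0000·(sin -0.4104 − sin -0.7854) = 3.6919
y' = -2 − -1.0000·(cos -0.4104 − cos -0.7854) = -1.7901

(3.6919, -1.7901, -0.4104)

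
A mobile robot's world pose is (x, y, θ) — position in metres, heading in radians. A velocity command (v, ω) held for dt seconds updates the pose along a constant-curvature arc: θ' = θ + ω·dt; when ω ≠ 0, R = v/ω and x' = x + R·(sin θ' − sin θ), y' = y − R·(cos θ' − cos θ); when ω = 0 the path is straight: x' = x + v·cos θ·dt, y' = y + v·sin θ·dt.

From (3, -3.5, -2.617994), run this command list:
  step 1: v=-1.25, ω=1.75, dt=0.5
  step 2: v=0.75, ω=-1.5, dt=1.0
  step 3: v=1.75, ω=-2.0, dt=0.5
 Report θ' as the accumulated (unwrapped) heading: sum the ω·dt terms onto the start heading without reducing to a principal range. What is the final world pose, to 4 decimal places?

step 1: θ'=-1.7430 (R=-0.7143) → pose (3.3466, -3.0038, -1.7430)
step 2: θ'=-3.2430 (R=-0.5000) → pose (2.8034, -3.4156, -3.2430)
step 3: θ'=-4.2430 (R=-0.8750) → pose (2.1116, -2.9409, -4.2430)

(2.1116, -2.9409, -4.2430)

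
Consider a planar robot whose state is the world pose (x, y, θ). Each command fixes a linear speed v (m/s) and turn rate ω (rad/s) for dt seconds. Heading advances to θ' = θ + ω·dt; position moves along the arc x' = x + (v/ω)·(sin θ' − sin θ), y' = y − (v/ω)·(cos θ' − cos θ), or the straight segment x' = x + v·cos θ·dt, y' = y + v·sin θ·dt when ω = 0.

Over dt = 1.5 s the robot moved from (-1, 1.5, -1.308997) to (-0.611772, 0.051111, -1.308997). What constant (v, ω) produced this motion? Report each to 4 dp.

v = 1.0000, ω = 0.0000

Δθ = -1.308997 − -1.308997 = 0.000000
ω = Δθ/dt = 0.000000/1.5 = 0.0000
ω = 0 → v = (Δx·cos θ + Δy·sin θ)/dt = 1.0000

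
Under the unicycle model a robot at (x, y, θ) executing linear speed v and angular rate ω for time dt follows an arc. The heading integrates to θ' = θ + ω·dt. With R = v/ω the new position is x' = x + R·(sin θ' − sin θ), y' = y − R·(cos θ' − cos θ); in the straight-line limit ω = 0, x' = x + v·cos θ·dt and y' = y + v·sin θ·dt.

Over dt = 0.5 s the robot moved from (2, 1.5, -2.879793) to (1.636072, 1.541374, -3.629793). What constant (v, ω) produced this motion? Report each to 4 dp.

v = 0.7500, ω = -1.5000

Δθ = -3.629793 − -2.879793 = -0.750000
ω = Δθ/dt = -0.750000/0.5 = -1.5000
R = Δx/(sin θ' − sin θ) = -0.5000
v = R·ω = -0.5000·-1.5000 = 0.7500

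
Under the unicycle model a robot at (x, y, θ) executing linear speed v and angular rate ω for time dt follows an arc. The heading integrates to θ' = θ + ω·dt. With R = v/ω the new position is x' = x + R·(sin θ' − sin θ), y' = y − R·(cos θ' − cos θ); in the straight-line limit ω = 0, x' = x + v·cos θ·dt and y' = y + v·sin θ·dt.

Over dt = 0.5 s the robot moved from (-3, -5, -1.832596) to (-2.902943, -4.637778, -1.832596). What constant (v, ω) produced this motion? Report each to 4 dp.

Δθ = -1.832596 − -1.832596 = 0.000000
ω = Δθ/dt = 0.000000/0.5 = 0.0000
ω = 0 → v = (Δx·cos θ + Δy·sin θ)/dt = -0.7500

v = -0.7500, ω = 0.0000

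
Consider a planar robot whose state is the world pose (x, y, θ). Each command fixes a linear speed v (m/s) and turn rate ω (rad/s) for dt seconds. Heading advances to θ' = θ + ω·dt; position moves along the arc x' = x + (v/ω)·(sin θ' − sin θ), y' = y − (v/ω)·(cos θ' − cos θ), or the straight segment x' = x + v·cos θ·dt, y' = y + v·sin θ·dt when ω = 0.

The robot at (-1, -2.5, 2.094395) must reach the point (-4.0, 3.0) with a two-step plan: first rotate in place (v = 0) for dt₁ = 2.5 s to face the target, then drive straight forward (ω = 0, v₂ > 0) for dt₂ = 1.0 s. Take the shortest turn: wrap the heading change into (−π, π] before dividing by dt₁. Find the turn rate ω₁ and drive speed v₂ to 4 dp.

ω₁ = -0.0097, v₂ = 6.2650

heading to target = atan2(3−-2.5, -4−-1) = 2.0701
Δθ = wrap(2.0701 − 2.0944) = -0.0243; ω₁ = Δθ/dt₁ = -0.0097
distance = √((-4−-1)² + (3−-2.5)²) = 6.2650; v₂ = distance/dt₂ = 6.2650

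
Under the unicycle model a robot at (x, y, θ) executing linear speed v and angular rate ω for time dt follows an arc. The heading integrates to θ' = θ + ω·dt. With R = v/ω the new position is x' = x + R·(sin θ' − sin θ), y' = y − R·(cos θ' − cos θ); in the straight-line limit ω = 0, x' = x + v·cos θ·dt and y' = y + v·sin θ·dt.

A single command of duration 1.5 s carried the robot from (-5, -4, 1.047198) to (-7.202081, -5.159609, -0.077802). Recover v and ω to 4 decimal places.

Δθ = -0.077802 − 1.047198 = -1.125000
ω = Δθ/dt = -1.125000/1.5 = -0.7500
R = Δx/(sin θ' − sin θ) = 2.3333
v = R·ω = 2.3333·-0.7500 = -1.7500

v = -1.7500, ω = -0.7500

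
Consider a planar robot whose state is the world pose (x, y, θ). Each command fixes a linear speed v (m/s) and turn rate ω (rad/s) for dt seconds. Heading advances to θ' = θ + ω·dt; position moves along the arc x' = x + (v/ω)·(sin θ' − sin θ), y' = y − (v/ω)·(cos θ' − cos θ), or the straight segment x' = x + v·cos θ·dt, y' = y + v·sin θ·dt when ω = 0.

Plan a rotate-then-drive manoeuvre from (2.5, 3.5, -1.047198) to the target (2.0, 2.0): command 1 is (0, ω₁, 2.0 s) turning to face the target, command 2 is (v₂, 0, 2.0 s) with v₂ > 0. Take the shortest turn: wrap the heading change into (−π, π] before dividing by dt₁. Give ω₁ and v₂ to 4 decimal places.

heading to target = atan2(2−3.5, 2−2.5) = -1.8925
Δθ = wrap(-1.8925 − -1.0472) = -0.8453; ω₁ = Δθ/dt₁ = -0.4227
distance = √((2−2.5)² + (2−3.5)²) = 1.5811; v₂ = distance/dt₂ = 0.7906

ω₁ = -0.4227, v₂ = 0.7906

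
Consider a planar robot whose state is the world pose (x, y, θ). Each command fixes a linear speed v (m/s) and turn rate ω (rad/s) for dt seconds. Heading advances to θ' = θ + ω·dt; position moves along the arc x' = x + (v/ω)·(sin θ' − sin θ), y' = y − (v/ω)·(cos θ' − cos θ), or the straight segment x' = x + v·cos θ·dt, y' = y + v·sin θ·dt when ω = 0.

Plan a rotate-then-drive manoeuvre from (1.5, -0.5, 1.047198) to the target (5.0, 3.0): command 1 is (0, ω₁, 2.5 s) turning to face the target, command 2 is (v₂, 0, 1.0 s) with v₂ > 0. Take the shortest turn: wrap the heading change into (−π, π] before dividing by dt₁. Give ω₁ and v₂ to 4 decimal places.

ω₁ = -0.1047, v₂ = 4.9497

heading to target = atan2(3−-0.5, 5−1.5) = 0.7854
Δθ = wrap(0.7854 − 1.0472) = -0.2618; ω₁ = Δθ/dt₁ = -0.1047
distance = √((5−1.5)² + (3−-0.5)²) = 4.9497; v₂ = distance/dt₂ = 4.9497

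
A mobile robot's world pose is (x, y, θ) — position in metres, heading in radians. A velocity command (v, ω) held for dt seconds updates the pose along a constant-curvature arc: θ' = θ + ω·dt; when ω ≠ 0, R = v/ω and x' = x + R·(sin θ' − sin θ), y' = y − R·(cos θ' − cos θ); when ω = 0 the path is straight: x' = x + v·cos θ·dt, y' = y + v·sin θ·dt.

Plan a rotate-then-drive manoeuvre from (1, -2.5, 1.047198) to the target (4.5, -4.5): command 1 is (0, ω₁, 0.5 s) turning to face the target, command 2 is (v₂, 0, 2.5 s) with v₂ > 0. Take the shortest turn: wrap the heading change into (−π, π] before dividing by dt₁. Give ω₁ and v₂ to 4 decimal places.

ω₁ = -3.1327, v₂ = 1.6125

heading to target = atan2(-4.5−-2.5, 4.5−1) = -0.5191
Δθ = wrap(-0.5191 − 1.0472) = -1.5663; ω₁ = Δθ/dt₁ = -3.1327
distance = √((4.5−1)² + (-4.5−-2.5)²) = 4.0311; v₂ = distance/dt₂ = 1.6125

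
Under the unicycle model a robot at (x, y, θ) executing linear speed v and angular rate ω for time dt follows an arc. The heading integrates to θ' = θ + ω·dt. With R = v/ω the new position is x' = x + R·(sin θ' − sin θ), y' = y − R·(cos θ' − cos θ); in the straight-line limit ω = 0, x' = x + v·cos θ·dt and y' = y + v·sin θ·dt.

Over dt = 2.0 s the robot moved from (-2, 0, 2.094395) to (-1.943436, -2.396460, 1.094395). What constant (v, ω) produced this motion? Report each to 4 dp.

v = -1.2500, ω = -0.5000

Δθ = 1.094395 − 2.094395 = -1.000000
ω = Δθ/dt = -1.000000/2.0 = -0.5000
R = −Δy/(cos θ' − cos θ) = 2.5000
v = R·ω = 2.5000·-0.5000 = -1.2500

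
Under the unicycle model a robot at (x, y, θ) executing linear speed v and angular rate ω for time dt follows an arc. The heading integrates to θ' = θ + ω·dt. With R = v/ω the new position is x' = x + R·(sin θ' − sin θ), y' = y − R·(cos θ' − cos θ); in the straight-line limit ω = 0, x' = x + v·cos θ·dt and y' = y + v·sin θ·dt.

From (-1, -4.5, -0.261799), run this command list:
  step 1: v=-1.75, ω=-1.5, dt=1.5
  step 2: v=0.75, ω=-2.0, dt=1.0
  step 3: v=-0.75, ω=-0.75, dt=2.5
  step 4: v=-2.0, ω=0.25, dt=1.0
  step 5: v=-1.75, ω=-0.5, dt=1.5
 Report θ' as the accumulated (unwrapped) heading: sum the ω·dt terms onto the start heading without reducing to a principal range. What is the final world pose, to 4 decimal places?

step 1: θ'=-2.5118 (R=1.1667) → pose (-1.3852, -2.4302, -2.5118)
step 2: θ'=-4.5118 (R=-0.3750) → pose (-1.9735, -2.2019, -4.5118)
step 3: θ'=-6.3868 (R=1.0000) → pose (-3.0569, -3.3958, -6.3868)
step 4: θ'=-6.1368 (R=-8.0000) → pose (-5.0513, -3.4385, -6.1368)
step 5: θ'=-6.8868 (R=3.5000) → pose (-7.5484, -2.8574, -6.8868)

(-7.5484, -2.8574, -6.8868)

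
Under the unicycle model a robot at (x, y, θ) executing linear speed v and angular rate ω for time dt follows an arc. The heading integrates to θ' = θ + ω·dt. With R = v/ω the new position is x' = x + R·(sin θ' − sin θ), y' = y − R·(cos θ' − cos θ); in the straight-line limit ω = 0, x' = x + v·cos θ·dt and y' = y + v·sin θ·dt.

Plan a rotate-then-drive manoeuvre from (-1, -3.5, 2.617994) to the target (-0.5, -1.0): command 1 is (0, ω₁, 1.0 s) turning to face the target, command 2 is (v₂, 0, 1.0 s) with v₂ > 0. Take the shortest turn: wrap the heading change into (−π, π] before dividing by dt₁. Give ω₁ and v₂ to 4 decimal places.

heading to target = atan2(-1−-3.5, -0.5−-1) = 1.3734
Δθ = wrap(1.3734 − 2.6180) = -1.2446; ω₁ = Δθ/dt₁ = -1.2446
distance = √((-0.5−-1)² + (-1−-3.5)²) = 2.5495; v₂ = distance/dt₂ = 2.5495

ω₁ = -1.2446, v₂ = 2.5495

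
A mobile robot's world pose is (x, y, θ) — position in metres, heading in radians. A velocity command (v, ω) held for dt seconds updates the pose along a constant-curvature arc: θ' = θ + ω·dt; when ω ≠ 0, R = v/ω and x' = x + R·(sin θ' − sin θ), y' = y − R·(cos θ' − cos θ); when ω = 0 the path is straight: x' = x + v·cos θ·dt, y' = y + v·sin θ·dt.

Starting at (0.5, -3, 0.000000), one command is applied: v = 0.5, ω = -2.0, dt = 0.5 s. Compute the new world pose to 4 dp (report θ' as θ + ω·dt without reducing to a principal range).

θ' = 0.0000 + -2.0·0.5 = -1.0000
R = v/ω = 0.5/-2.0 = -0.2500
x' = 0.5 + -0.2500·(sin -1.0000 − sin 0.0000) = 0.7104
y' = -3 − -0.2500·(cos -1.0000 − cos 0.0000) = -3.1149

(0.7104, -3.1149, -1.0000)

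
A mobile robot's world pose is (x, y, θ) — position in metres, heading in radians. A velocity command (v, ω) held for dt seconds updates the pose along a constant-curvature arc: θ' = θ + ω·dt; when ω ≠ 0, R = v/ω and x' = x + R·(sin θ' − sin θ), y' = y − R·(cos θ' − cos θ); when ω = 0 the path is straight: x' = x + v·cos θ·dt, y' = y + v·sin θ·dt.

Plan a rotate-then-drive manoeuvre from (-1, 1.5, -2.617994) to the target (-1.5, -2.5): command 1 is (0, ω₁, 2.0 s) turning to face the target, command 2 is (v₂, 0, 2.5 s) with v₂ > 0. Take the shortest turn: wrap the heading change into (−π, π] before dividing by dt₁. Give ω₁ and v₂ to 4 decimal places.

ω₁ = 0.4614, v₂ = 1.6125

heading to target = atan2(-2.5−1.5, -1.5−-1) = -1.6952
Δθ = wrap(-1.6952 − -2.6180) = 0.9228; ω₁ = Δθ/dt₁ = 0.4614
distance = √((-1.5−-1)² + (-2.5−1.5)²) = 4.0311; v₂ = distance/dt₂ = 1.6125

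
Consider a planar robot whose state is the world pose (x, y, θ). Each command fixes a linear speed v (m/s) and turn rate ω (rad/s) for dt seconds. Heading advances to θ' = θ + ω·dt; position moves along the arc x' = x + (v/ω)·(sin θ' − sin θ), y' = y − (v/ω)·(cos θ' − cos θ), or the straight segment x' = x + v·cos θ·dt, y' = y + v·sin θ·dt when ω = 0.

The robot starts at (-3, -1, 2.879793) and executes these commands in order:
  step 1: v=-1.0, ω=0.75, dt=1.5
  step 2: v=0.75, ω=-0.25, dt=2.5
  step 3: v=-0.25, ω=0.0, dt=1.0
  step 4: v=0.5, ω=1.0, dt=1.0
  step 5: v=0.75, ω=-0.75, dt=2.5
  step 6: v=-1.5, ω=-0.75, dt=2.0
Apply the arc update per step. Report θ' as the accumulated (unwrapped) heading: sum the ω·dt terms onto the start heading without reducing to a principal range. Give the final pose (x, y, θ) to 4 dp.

step 1: θ'=4.0048 (R=-1.3333) → pose (-1.6417, -0.5788, 4.0048)
step 2: θ'=3.3798 (R=-3.0000) → pose (-3.2136, -1.5440, 3.3798)
step 3: θ'=3.3798 (straight) → pose (-2.9706, -1.4851, 3.3798)
step 4: θ'=4.3798 (R=0.5000) → pose (-3.3253, -1.8077, 4.3798)
step 5: θ'=2.5048 (R=-1.0000) → pose (-4.8651, -2.2852, 2.5048)
step 6: θ'=1.0048 (R=2.0000) → pose (-4.3662, -4.9657, 1.0048)

(-4.3662, -4.9657, 1.0048)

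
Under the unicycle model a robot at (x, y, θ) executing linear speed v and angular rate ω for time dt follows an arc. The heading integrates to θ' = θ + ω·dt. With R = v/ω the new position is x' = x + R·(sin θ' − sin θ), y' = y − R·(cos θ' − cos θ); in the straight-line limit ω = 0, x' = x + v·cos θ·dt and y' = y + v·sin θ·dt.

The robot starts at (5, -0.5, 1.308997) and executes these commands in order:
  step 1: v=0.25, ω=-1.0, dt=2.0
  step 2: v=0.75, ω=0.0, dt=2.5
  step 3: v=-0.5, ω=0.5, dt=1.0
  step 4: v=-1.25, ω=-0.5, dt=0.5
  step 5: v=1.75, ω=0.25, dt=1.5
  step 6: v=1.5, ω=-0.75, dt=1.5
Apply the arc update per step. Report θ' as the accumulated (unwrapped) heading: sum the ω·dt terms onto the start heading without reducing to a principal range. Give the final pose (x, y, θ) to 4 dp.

step 1: θ'=-0.6910 (R=-0.2500) → pose (5.4008, -0.3721, -0.6910)
step 2: θ'=-0.6910 (straight) → pose (6.8457, -1.5670, -0.6910)
step 3: θ'=-0.1910 (R=-1.0000) → pose (6.3982, -1.3558, -0.1910)
step 4: θ'=-0.4410 (R=2.5000) → pose (5.8057, -1.1621, -0.4410)
step 5: θ'=-0.0660 (R=7.0000) → pose (8.3320, -1.8166, -0.0660)
step 6: θ'=-1.1910 (R=-2.0000) → pose (10.0575, -3.0708, -1.1910)

(10.0575, -3.0708, -1.1910)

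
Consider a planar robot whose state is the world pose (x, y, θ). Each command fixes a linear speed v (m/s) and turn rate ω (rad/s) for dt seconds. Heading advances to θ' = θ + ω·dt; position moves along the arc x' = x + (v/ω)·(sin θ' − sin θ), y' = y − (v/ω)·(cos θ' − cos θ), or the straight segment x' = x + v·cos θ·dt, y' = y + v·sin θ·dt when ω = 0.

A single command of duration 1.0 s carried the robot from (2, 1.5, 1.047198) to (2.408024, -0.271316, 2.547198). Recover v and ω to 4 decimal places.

Δθ = 2.547198 − 1.047198 = 1.500000
ω = Δθ/dt = 1.500000/1.0 = 1.5000
R = −Δy/(cos θ' − cos θ) = -1.3333
v = R·ω = -1.3333·1.5000 = -2.0000

v = -2.0000, ω = 1.5000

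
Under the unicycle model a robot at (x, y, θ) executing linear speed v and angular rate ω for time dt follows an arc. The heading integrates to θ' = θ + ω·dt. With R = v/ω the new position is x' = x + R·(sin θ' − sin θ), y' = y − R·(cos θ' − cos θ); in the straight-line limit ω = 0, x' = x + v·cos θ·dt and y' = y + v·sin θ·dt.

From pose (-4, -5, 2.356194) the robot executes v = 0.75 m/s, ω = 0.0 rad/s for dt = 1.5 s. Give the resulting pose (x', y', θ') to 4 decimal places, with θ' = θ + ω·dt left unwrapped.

θ' = 2.3562 + 0.0·1.5 = 2.3562
ω = 0 → straight: x' = -4 + 0.75·cos(2.3562)·1.5 = -4.7955
y' = -5 + 0.75·sin(2.3562)·1.5 = -4.2045

(-4.7955, -4.2045, 2.3562)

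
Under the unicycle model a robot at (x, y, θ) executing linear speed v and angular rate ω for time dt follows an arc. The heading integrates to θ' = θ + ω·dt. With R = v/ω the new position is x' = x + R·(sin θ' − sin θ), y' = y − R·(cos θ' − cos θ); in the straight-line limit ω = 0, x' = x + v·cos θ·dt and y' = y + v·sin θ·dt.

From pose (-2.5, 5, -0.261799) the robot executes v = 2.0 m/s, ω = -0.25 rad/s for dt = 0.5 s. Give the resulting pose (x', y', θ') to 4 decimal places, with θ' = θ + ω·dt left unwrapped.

(-1.5527, 4.6816, -0.3868)

θ' = -0.2618 + -0.25·0.5 = -0.3868
R = v/ω = 2.0/-0.25 = -8.0000
x' = -2.5 + -8.0000·(sin -0.3868 − sin -0.2618) = -1.5527
y' = 5 − -8.0000·(cos -0.3868 − cos -0.2618) = 4.6816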